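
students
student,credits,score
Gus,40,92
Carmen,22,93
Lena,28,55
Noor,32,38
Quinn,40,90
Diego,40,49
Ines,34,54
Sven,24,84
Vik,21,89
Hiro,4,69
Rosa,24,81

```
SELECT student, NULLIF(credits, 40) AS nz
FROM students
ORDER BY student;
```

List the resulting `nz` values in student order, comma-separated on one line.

student=Carmen: credits=22 vs 40: differ → 22
student=Diego: credits=40 vs 40: equal → NULL
student=Gus: credits=40 vs 40: equal → NULL
student=Hiro: credits=4 vs 40: differ → 4
student=Ines: credits=34 vs 40: differ → 34
student=Lena: credits=28 vs 40: differ → 28
student=Noor: credits=32 vs 40: differ → 32
student=Quinn: credits=40 vs 40: equal → NULL
student=Rosa: credits=24 vs 40: differ → 24
student=Sven: credits=24 vs 40: differ → 24
student=Vik: credits=21 vs 40: differ → 21

22, NULL, NULL, 4, 34, 28, 32, NULL, 24, 24, 21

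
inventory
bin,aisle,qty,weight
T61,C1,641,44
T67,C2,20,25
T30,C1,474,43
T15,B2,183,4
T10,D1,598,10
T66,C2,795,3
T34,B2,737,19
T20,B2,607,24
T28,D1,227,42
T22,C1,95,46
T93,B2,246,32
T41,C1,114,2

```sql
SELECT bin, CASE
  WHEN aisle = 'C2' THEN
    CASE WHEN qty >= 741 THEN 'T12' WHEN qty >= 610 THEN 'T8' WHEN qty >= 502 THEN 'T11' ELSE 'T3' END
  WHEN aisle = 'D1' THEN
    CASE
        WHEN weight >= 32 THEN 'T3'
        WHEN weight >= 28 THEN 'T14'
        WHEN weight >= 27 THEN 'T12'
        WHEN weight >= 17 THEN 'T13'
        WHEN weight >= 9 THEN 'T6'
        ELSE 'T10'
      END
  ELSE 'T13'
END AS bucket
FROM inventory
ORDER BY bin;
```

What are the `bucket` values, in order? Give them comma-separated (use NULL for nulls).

bin=T10: aisle='D1' → inner[weight >= 9] → T6
bin=T15: aisle='B2' → outer ELSE → T13
bin=T20: aisle='B2' → outer ELSE → T13
bin=T22: aisle='C1' → outer ELSE → T13
bin=T28: aisle='D1' → inner[weight >= 32] → T3
bin=T30: aisle='C1' → outer ELSE → T13
bin=T34: aisle='B2' → outer ELSE → T13
bin=T41: aisle='C1' → outer ELSE → T13
bin=T61: aisle='C1' → outer ELSE → T13
bin=T66: aisle='C2' → inner[qty >= 741] → T12
bin=T67: aisle='C2' → inner[ELSE] → T3
bin=T93: aisle='B2' → outer ELSE → T13

T6, T13, T13, T13, T3, T13, T13, T13, T13, T12, T3, T13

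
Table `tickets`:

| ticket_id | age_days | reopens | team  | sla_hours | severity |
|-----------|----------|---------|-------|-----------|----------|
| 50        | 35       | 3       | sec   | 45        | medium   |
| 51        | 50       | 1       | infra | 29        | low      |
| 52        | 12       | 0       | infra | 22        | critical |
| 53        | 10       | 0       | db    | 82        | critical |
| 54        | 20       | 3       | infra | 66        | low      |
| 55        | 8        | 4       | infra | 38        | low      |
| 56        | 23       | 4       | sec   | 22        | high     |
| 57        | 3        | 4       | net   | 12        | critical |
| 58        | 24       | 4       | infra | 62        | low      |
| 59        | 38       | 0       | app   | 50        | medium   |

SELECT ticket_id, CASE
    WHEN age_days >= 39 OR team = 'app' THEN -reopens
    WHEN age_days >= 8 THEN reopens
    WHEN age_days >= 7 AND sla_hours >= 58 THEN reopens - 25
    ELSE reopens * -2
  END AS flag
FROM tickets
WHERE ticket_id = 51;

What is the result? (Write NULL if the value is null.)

-1

ticket_id = 51: age_days=50, reopens=1, team=infra, sla_hours=29, severity=low.
age_days >= 39 OR team = 'app' → true → -1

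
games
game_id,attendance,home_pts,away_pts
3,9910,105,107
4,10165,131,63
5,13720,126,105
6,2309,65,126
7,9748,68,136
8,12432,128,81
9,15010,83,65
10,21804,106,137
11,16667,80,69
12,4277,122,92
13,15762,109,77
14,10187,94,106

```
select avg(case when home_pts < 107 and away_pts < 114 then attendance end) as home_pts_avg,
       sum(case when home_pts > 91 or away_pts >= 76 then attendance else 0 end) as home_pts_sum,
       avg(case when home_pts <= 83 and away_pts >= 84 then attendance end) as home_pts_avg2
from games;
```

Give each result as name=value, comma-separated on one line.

home_pts_avg=12943.5, home_pts_sum=110314, home_pts_avg2=6028.5

[home_pts_avg: home_pts < 107 and away_pts < 114]
game_id=3: ✓ → 9910
game_id=4: ✗
game_id=5: ✗
game_id=6: ✗
game_id=7: ✗
game_id=8: ✗
game_id=9: ✓ → 15010
game_id=10: ✗
game_id=11: ✓ → 16667
game_id=12: ✗
game_id=13: ✗
game_id=14: ✓ → 10187
home_pts_avg = (9910 + 15010 + 16667 + 10187) / 4 = 12943.5
—
[home_pts_sum: home_pts > 91 or away_pts >= 76]
game_id=3: ✓ → 9910
game_id=4: ✓ → 10165
game_id=5: ✓ → 13720
game_id=6: ✓ → 2309
game_id=7: ✓ → 9748
game_id=8: ✓ → 12432
game_id=9: ✗
game_id=10: ✓ → 21804
game_id=11: ✗
game_id=12: ✓ → 4277
game_id=13: ✓ → 15762
game_id=14: ✓ → 10187
home_pts_sum = 9910 + 10165 + 13720 + 2309 + 9748 + 12432 + 21804 + 4277 + 15762 + 10187 = 110314
—
[home_pts_avg2: home_pts <= 83 and away_pts >= 84]
game_id=3: ✗
game_id=4: ✗
game_id=5: ✗
game_id=6: ✓ → 2309
game_id=7: ✓ → 9748
game_id=8: ✗
game_id=9: ✗
game_id=10: ✗
game_id=11: ✗
game_id=12: ✗
game_id=13: ✗
game_id=14: ✗
home_pts_avg2 = (2309 + 9748) / 2 = 6028.5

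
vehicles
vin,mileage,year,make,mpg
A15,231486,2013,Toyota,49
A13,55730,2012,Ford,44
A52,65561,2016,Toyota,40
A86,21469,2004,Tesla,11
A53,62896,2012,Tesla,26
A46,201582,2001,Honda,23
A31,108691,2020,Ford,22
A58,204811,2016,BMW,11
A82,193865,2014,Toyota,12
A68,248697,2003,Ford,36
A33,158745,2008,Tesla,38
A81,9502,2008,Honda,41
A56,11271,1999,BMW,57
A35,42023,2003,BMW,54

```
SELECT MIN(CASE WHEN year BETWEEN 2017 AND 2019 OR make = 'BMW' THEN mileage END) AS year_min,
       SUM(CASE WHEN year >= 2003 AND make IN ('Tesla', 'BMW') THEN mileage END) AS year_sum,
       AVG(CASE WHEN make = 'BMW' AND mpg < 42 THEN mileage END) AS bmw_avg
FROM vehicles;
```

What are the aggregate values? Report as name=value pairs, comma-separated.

[year_min: year BETWEEN 2017 AND 2019 OR make = 'BMW']
vin=A15: ✗
vin=A13: ✗
vin=A52: ✗
vin=A86: ✗
vin=A53: ✗
vin=A46: ✗
vin=A31: ✗
vin=A58: ✓ → 204811
vin=A82: ✗
vin=A68: ✗
vin=A33: ✗
vin=A81: ✗
vin=A56: ✓ → 11271
vin=A35: ✓ → 42023
year_min = MIN(204811, 11271, 42023) = 11271
—
[year_sum: year >= 2003 AND make IN ('Tesla', 'BMW')]
vin=A15: ✗
vin=A13: ✗
vin=A52: ✗
vin=A86: ✓ → 21469
vin=A53: ✓ → 62896
vin=A46: ✗
vin=A31: ✗
vin=A58: ✓ → 204811
vin=A82: ✗
vin=A68: ✗
vin=A33: ✓ → 158745
vin=A81: ✗
vin=A56: ✗
vin=A35: ✓ → 42023
year_sum = 21469 + 62896 + 204811 + 158745 + 42023 = 489944
—
[bmw_avg: make = 'BMW' AND mpg < 42]
vin=A15: ✗
vin=A13: ✗
vin=A52: ✗
vin=A86: ✗
vin=A53: ✗
vin=A46: ✗
vin=A31: ✗
vin=A58: ✓ → 204811
vin=A82: ✗
vin=A68: ✗
vin=A33: ✗
vin=A81: ✗
vin=A56: ✗
vin=A35: ✗
bmw_avg = 204811

year_min=11271, year_sum=489944, bmw_avg=204811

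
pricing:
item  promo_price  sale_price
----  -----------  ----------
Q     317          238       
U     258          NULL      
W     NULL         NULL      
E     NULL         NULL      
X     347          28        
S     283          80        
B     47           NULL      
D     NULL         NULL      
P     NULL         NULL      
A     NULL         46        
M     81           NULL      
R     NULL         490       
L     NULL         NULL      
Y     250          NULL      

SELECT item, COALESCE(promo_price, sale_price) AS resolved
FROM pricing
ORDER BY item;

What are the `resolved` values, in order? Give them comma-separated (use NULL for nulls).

46, 47, NULL, NULL, NULL, 81, NULL, 317, 490, 283, 258, NULL, 347, 250

item=A: promo_price=NULL, sale_price=46 → 46
item=B: promo_price=47 → 47
item=D: promo_price=NULL, sale_price=NULL (all NULL) → NULL
item=E: promo_price=NULL, sale_price=NULL (all NULL) → NULL
item=L: promo_price=NULL, sale_price=NULL (all NULL) → NULL
item=M: promo_price=81 → 81
item=P: promo_price=NULL, sale_price=NULL (all NULL) → NULL
item=Q: promo_price=317 → 317
item=R: promo_price=NULL, sale_price=490 → 490
item=S: promo_price=283 → 283
item=U: promo_price=258 → 258
item=W: promo_price=NULL, sale_price=NULL (all NULL) → NULL
item=X: promo_price=347 → 347
item=Y: promo_price=250 → 250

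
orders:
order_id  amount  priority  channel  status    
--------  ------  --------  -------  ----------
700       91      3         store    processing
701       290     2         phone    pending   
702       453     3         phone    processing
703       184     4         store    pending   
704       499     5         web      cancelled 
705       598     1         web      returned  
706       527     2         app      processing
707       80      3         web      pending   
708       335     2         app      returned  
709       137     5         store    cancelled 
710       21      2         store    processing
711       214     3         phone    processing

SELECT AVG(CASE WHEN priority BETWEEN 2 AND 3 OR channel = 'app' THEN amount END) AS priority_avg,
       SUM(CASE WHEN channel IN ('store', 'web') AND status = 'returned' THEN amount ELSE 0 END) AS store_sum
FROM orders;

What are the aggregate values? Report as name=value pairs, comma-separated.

[priority_avg: priority BETWEEN 2 AND 3 OR channel = 'app']
order_id=700: ✓ → 91
order_id=701: ✓ → 290
order_id=702: ✓ → 453
order_id=703: ✗
order_id=704: ✗
order_id=705: ✗
order_id=706: ✓ → 527
order_id=707: ✓ → 80
order_id=708: ✓ → 335
order_id=709: ✗
order_id=710: ✓ → 21
order_id=711: ✓ → 214
priority_avg = (91 + 290 + 453 + 527 + 80 + 335 + 21 + 214) / 8 = 251.375
—
[store_sum: channel IN ('store', 'web') AND status = 'returned']
order_id=700: ✗
order_id=701: ✗
order_id=702: ✗
order_id=703: ✗
order_id=704: ✗
order_id=705: ✓ → 598
order_id=706: ✗
order_id=707: ✗
order_id=708: ✗
order_id=709: ✗
order_id=710: ✗
order_id=711: ✗
store_sum = 598

priority_avg=251.375, store_sum=598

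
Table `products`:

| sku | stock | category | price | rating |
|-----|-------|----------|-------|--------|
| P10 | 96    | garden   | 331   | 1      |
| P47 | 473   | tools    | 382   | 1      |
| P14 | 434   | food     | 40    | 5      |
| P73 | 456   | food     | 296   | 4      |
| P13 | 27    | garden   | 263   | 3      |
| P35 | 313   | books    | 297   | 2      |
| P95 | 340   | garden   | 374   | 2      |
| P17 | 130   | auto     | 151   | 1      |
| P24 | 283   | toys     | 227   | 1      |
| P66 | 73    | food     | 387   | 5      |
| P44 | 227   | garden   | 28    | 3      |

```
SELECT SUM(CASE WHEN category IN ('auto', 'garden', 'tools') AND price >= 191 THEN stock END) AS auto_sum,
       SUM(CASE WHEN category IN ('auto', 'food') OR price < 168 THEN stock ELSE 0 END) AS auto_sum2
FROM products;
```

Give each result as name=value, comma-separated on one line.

auto_sum=936, auto_sum2=1320

[auto_sum: category IN ('auto', 'garden', 'tools') AND price >= 191]
sku=P10: ✓ → 96
sku=P47: ✓ → 473
sku=P14: ✗
sku=P73: ✗
sku=P13: ✓ → 27
sku=P35: ✗
sku=P95: ✓ → 340
sku=P17: ✗
sku=P24: ✗
sku=P66: ✗
sku=P44: ✗
auto_sum = 96 + 473 + 27 + 340 = 936
—
[auto_sum2: category IN ('auto', 'food') OR price < 168]
sku=P10: ✗
sku=P47: ✗
sku=P14: ✓ → 434
sku=P73: ✓ → 456
sku=P13: ✗
sku=P35: ✗
sku=P95: ✗
sku=P17: ✓ → 130
sku=P24: ✗
sku=P66: ✓ → 73
sku=P44: ✓ → 227
auto_sum2 = 434 + 456 + 130 + 73 + 227 = 1320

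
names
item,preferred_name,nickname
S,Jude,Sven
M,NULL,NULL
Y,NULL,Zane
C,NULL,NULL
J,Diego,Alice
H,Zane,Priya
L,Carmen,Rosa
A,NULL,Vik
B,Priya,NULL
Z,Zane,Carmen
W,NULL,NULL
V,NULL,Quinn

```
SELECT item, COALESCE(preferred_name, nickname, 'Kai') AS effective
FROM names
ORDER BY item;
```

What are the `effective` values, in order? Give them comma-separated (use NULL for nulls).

item=A: preferred_name=NULL, nickname=Vik → Vik
item=B: preferred_name=Priya → Priya
item=C: preferred_name=NULL, nickname=NULL, → literal Kai → Kai
item=H: preferred_name=Zane → Zane
item=J: preferred_name=Diego → Diego
item=L: preferred_name=Carmen → Carmen
item=M: preferred_name=NULL, nickname=NULL, → literal Kai → Kai
item=S: preferred_name=Jude → Jude
item=V: preferred_name=NULL, nickname=Quinn → Quinn
item=W: preferred_name=NULL, nickname=NULL, → literal Kai → Kai
item=Y: preferred_name=NULL, nickname=Zane → Zane
item=Z: preferred_name=Zane → Zane

Vik, Priya, Kai, Zane, Diego, Carmen, Kai, Jude, Quinn, Kai, Zane, Zane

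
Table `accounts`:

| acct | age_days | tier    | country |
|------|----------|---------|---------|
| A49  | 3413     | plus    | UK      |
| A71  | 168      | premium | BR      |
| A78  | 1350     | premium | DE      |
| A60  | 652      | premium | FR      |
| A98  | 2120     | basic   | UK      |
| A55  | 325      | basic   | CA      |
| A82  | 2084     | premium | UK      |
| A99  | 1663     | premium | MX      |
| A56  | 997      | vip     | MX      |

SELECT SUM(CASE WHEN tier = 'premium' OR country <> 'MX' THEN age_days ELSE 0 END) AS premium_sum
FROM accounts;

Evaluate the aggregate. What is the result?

11775

acct=A49: ✓ → 3413
acct=A71: ✓ → 168
acct=A78: ✓ → 1350
acct=A60: ✓ → 652
acct=A98: ✓ → 2120
acct=A55: ✓ → 325
acct=A82: ✓ → 2084
acct=A99: ✓ → 1663
acct=A56: ✗
premium_sum = 3413 + 168 + 1350 + 652 + 2120 + 325 + 2084 + 1663 = 11775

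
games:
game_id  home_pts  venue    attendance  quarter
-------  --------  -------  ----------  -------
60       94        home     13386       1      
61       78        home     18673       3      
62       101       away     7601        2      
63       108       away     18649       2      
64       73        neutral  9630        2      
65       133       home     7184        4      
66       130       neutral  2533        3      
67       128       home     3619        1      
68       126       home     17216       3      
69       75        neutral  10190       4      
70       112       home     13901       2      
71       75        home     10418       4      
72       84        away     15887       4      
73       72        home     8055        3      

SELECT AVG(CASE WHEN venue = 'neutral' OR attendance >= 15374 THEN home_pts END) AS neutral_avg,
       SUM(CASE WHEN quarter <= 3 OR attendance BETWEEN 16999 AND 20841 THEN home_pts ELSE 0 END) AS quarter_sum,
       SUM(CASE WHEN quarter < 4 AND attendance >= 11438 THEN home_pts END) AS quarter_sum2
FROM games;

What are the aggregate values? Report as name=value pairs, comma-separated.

neutral_avg=96.2857142857, quarter_sum=1022, quarter_sum2=518

[neutral_avg: venue = 'neutral' OR attendance >= 15374]
game_id=60: ✗
game_id=61: ✓ → 78
game_id=62: ✗
game_id=63: ✓ → 108
game_id=64: ✓ → 73
game_id=65: ✗
game_id=66: ✓ → 130
game_id=67: ✗
game_id=68: ✓ → 126
game_id=69: ✓ → 75
game_id=70: ✗
game_id=71: ✗
game_id=72: ✓ → 84
game_id=73: ✗
neutral_avg = (78 + 108 + 73 + 130 + 126 + 75 + 84) / 7 = 96.2857142857
—
[quarter_sum: quarter <= 3 OR attendance BETWEEN 16999 AND 20841]
game_id=60: ✓ → 94
game_id=61: ✓ → 78
game_id=62: ✓ → 101
game_id=63: ✓ → 108
game_id=64: ✓ → 73
game_id=65: ✗
game_id=66: ✓ → 130
game_id=67: ✓ → 128
game_id=68: ✓ → 126
game_id=69: ✗
game_id=70: ✓ → 112
game_id=71: ✗
game_id=72: ✗
game_id=73: ✓ → 72
quarter_sum = 94 + 78 + 101 + 108 + 73 + 130 + 128 + 126 + 112 + 72 = 1022
—
[quarter_sum2: quarter < 4 AND attendance >= 11438]
game_id=60: ✓ → 94
game_id=61: ✓ → 78
game_id=62: ✗
game_id=63: ✓ → 108
game_id=64: ✗
game_id=65: ✗
game_id=66: ✗
game_id=67: ✗
game_id=68: ✓ → 126
game_id=69: ✗
game_id=70: ✓ → 112
game_id=71: ✗
game_id=72: ✗
game_id=73: ✗
quarter_sum2 = 94 + 78 + 108 + 126 + 112 = 518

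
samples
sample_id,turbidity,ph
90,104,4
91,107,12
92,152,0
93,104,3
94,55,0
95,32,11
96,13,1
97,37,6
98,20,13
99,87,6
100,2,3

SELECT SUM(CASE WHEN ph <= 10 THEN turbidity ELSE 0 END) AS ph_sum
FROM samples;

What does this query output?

sample_id=90: ✓ → 104
sample_id=91: ✗
sample_id=92: ✓ → 152
sample_id=93: ✓ → 104
sample_id=94: ✓ → 55
sample_id=95: ✗
sample_id=96: ✓ → 13
sample_id=97: ✓ → 37
sample_id=98: ✗
sample_id=99: ✓ → 87
sample_id=100: ✓ → 2
ph_sum = 104 + 152 + 104 + 55 + 13 + 37 + 87 + 2 = 554

554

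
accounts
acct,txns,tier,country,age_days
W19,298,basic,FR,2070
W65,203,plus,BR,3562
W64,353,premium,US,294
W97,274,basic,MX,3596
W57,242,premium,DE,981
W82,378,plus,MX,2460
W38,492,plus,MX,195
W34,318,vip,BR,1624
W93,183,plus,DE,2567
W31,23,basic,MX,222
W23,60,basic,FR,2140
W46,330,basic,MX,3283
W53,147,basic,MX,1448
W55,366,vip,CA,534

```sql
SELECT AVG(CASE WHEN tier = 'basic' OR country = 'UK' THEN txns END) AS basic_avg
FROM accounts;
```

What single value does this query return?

acct=W19: ✓ → 298
acct=W65: ✗
acct=W64: ✗
acct=W97: ✓ → 274
acct=W57: ✗
acct=W82: ✗
acct=W38: ✗
acct=W34: ✗
acct=W93: ✗
acct=W31: ✓ → 23
acct=W23: ✓ → 60
acct=W46: ✓ → 330
acct=W53: ✓ → 147
acct=W55: ✗
basic_avg = (298 + 274 + 23 + 60 + 330 + 147) / 6 = 188.6666666667

188.6666666667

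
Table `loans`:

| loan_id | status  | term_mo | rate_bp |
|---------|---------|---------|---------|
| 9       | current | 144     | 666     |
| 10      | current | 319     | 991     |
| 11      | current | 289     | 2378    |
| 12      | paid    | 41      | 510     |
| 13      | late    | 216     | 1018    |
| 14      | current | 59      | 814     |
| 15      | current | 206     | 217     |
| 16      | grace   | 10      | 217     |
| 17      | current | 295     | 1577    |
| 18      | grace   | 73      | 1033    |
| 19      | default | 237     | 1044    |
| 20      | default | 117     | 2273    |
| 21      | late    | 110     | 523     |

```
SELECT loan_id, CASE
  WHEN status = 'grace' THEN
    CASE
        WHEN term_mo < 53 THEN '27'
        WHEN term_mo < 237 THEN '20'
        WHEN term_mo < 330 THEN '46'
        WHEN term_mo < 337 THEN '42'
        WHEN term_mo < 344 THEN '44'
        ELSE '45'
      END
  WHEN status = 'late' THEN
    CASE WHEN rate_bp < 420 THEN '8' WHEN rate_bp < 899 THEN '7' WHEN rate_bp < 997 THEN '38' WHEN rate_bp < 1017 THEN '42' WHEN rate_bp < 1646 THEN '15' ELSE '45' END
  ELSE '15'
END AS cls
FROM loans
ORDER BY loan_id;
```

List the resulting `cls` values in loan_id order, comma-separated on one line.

15, 15, 15, 15, 15, 15, 15, 27, 15, 20, 15, 15, 7

loan_id=9: status='current' → outer ELSE → 15
loan_id=10: status='current' → outer ELSE → 15
loan_id=11: status='current' → outer ELSE → 15
loan_id=12: status='paid' → outer ELSE → 15
loan_id=13: status='late' → inner[rate_bp < 1646] → 15
loan_id=14: status='current' → outer ELSE → 15
loan_id=15: status='current' → outer ELSE → 15
loan_id=16: status='grace' → inner[term_mo < 53] → 27
loan_id=17: status='current' → outer ELSE → 15
loan_id=18: status='grace' → inner[term_mo < 237] → 20
loan_id=19: status='default' → outer ELSE → 15
loan_id=20: status='default' → outer ELSE → 15
loan_id=21: status='late' → inner[rate_bp < 899] → 7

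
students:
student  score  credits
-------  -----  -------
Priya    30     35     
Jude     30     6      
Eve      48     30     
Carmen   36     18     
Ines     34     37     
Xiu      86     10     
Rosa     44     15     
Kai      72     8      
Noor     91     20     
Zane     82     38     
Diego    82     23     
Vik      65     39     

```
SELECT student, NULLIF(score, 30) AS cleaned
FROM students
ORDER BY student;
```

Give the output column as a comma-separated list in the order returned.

student=Carmen: score=36 vs 30: differ → 36
student=Diego: score=82 vs 30: differ → 82
student=Eve: score=48 vs 30: differ → 48
student=Ines: score=34 vs 30: differ → 34
student=Jude: score=30 vs 30: equal → NULL
student=Kai: score=72 vs 30: differ → 72
student=Noor: score=91 vs 30: differ → 91
student=Priya: score=30 vs 30: equal → NULL
student=Rosa: score=44 vs 30: differ → 44
student=Vik: score=65 vs 30: differ → 65
student=Xiu: score=86 vs 30: differ → 86
student=Zane: score=82 vs 30: differ → 82

36, 82, 48, 34, NULL, 72, 91, NULL, 44, 65, 86, 82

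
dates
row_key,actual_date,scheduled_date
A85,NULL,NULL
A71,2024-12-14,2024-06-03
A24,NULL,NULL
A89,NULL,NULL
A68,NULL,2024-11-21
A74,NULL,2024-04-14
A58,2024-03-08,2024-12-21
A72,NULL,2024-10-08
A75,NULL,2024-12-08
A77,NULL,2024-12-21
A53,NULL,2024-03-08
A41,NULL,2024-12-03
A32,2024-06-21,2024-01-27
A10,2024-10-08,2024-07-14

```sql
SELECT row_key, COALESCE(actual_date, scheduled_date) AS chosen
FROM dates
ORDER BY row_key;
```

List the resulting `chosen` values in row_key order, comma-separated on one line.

2024-10-08, NULL, 2024-06-21, 2024-12-03, 2024-03-08, 2024-03-08, 2024-11-21, 2024-12-14, 2024-10-08, 2024-04-14, 2024-12-08, 2024-12-21, NULL, NULL

row_key=A10: actual_date=2024-10-08 → 2024-10-08
row_key=A24: actual_date=NULL, scheduled_date=NULL (all NULL) → NULL
row_key=A32: actual_date=2024-06-21 → 2024-06-21
row_key=A41: actual_date=NULL, scheduled_date=2024-12-03 → 2024-12-03
row_key=A53: actual_date=NULL, scheduled_date=2024-03-08 → 2024-03-08
row_key=A58: actual_date=2024-03-08 → 2024-03-08
row_key=A68: actual_date=NULL, scheduled_date=2024-11-21 → 2024-11-21
row_key=A71: actual_date=2024-12-14 → 2024-12-14
row_key=A72: actual_date=NULL, scheduled_date=2024-10-08 → 2024-10-08
row_key=A74: actual_date=NULL, scheduled_date=2024-04-14 → 2024-04-14
row_key=A75: actual_date=NULL, scheduled_date=2024-12-08 → 2024-12-08
row_key=A77: actual_date=NULL, scheduled_date=2024-12-21 → 2024-12-21
row_key=A85: actual_date=NULL, scheduled_date=NULL (all NULL) → NULL
row_key=A89: actual_date=NULL, scheduled_date=NULL (all NULL) → NULL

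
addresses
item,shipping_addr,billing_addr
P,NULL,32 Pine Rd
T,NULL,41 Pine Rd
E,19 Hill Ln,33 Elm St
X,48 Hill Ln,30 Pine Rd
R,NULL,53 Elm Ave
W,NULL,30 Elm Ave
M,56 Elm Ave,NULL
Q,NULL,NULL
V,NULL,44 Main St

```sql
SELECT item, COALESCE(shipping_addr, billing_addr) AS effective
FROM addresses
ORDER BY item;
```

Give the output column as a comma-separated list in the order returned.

19 Hill Ln, 56 Elm Ave, 32 Pine Rd, NULL, 53 Elm Ave, 41 Pine Rd, 44 Main St, 30 Elm Ave, 48 Hill Ln

item=E: shipping_addr=19 Hill Ln → 19 Hill Ln
item=M: shipping_addr=56 Elm Ave → 56 Elm Ave
item=P: shipping_addr=NULL, billing_addr=32 Pine Rd → 32 Pine Rd
item=Q: shipping_addr=NULL, billing_addr=NULL (all NULL) → NULL
item=R: shipping_addr=NULL, billing_addr=53 Elm Ave → 53 Elm Ave
item=T: shipping_addr=NULL, billing_addr=41 Pine Rd → 41 Pine Rd
item=V: shipping_addr=NULL, billing_addr=44 Main St → 44 Main St
item=W: shipping_addr=NULL, billing_addr=30 Elm Ave → 30 Elm Ave
item=X: shipping_addr=48 Hill Ln → 48 Hill Ln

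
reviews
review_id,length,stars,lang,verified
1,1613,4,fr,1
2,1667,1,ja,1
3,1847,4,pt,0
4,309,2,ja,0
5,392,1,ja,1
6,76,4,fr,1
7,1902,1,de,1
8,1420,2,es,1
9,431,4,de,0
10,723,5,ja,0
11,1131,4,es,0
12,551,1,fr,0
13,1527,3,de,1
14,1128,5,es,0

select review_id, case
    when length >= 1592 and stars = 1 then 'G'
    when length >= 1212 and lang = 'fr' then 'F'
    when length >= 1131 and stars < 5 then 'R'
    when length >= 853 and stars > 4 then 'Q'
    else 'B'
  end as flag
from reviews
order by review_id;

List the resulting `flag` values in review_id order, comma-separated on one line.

review_id=1: length >= 1212 and lang = 'fr' → F
review_id=2: length >= 1592 and stars = 1 → G
review_id=3: length >= 1131 and stars < 5 → R
review_id=4: ELSE → B
review_id=5: ELSE → B
review_id=6: ELSE → B
review_id=7: length >= 1592 and stars = 1 → G
review_id=8: length >= 1131 and stars < 5 → R
review_id=9: ELSE → B
review_id=10: ELSE → B
review_id=11: length >= 1131 and stars < 5 → R
review_id=12: ELSE → B
review_id=13: length >= 1131 and stars < 5 → R
review_id=14: length >= 853 and stars > 4 → Q

F, G, R, B, B, B, G, R, B, B, R, B, R, Q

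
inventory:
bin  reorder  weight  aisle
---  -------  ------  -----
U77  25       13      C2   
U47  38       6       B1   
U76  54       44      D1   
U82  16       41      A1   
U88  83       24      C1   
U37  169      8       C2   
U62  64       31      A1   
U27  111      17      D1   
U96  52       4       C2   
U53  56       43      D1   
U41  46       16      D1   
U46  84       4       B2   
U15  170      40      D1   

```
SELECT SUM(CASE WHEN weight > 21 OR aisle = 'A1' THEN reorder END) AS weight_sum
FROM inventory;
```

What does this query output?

bin=U77: ✗
bin=U47: ✗
bin=U76: ✓ → 54
bin=U82: ✓ → 16
bin=U88: ✓ → 83
bin=U37: ✗
bin=U62: ✓ → 64
bin=U27: ✗
bin=U96: ✗
bin=U53: ✓ → 56
bin=U41: ✗
bin=U46: ✗
bin=U15: ✓ → 170
weight_sum = 54 + 16 + 83 + 64 + 56 + 170 = 443

443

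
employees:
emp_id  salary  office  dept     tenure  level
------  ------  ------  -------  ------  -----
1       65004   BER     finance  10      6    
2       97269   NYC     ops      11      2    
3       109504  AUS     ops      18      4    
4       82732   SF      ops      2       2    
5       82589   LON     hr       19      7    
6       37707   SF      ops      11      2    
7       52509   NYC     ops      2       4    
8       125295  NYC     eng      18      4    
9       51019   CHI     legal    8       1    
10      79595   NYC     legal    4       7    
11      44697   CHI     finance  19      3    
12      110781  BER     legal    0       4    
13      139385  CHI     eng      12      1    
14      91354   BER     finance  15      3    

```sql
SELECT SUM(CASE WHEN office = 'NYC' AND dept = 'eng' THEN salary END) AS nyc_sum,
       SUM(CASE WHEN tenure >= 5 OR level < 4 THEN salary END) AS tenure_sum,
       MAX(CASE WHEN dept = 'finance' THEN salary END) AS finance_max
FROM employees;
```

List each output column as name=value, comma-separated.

[nyc_sum: office = 'NYC' AND dept = 'eng']
emp_id=1: ✗
emp_id=2: ✗
emp_id=3: ✗
emp_id=4: ✗
emp_id=5: ✗
emp_id=6: ✗
emp_id=7: ✗
emp_id=8: ✓ → 125295
emp_id=9: ✗
emp_id=10: ✗
emp_id=11: ✗
emp_id=12: ✗
emp_id=13: ✗
emp_id=14: ✗
nyc_sum = 125295
—
[tenure_sum: tenure >= 5 OR level < 4]
emp_id=1: ✓ → 65004
emp_id=2: ✓ → 97269
emp_id=3: ✓ → 109504
emp_id=4: ✓ → 82732
emp_id=5: ✓ → 82589
emp_id=6: ✓ → 37707
emp_id=7: ✗
emp_id=8: ✓ → 125295
emp_id=9: ✓ → 51019
emp_id=10: ✗
emp_id=11: ✓ → 44697
emp_id=12: ✗
emp_id=13: ✓ → 139385
emp_id=14: ✓ → 91354
tenure_sum = 65004 + 97269 + 109504 + 82732 + 82589 + 37707 + 125295 + 51019 + 44697 + 139385 + 91354 = 926555
—
[finance_max: dept = 'finance']
emp_id=1: ✓ → 65004
emp_id=2: ✗
emp_id=3: ✗
emp_id=4: ✗
emp_id=5: ✗
emp_id=6: ✗
emp_id=7: ✗
emp_id=8: ✗
emp_id=9: ✗
emp_id=10: ✗
emp_id=11: ✓ → 44697
emp_id=12: ✗
emp_id=13: ✗
emp_id=14: ✓ → 91354
finance_max = MAX(65004, 44697, 91354) = 91354

nyc_sum=125295, tenure_sum=926555, finance_max=91354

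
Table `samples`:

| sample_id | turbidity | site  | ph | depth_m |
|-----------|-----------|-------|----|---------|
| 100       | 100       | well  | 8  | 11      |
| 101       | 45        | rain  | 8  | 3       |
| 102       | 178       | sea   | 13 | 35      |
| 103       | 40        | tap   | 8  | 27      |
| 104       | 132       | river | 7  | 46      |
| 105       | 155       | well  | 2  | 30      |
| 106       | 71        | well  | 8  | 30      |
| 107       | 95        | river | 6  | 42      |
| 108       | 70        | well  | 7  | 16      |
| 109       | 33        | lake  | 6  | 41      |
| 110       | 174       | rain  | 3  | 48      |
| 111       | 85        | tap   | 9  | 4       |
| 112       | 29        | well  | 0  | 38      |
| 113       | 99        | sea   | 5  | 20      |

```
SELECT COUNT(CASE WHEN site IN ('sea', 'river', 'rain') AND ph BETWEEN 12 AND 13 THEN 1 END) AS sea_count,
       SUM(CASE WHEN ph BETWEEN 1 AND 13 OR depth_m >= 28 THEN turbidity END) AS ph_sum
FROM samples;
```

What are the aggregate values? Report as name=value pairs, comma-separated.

[sea_count: site IN ('sea', 'river', 'rain') AND ph BETWEEN 12 AND 13]
sample_id=100: ✗
sample_id=101: ✗
sample_id=102: ✓ → 1
sample_id=103: ✗
sample_id=104: ✗
sample_id=105: ✗
sample_id=106: ✗
sample_id=107: ✗
sample_id=108: ✗
sample_id=109: ✗
sample_id=110: ✗
sample_id=111: ✗
sample_id=112: ✗
sample_id=113: ✗
sea_count = COUNT(1) = 1
—
[ph_sum: ph BETWEEN 1 AND 13 OR depth_m >= 28]
sample_id=100: ✓ → 100
sample_id=101: ✓ → 45
sample_id=102: ✓ → 178
sample_id=103: ✓ → 40
sample_id=104: ✓ → 132
sample_id=105: ✓ → 155
sample_id=106: ✓ → 71
sample_id=107: ✓ → 95
sample_id=108: ✓ → 70
sample_id=109: ✓ → 33
sample_id=110: ✓ → 174
sample_id=111: ✓ → 85
sample_id=112: ✓ → 29
sample_id=113: ✓ → 99
ph_sum = 100 + 45 + 178 + 40 + 132 + 155 + 71 + 95 + 70 + 33 + 174 + 85 + 29 + 99 = 1306

sea_count=1, ph_sum=1306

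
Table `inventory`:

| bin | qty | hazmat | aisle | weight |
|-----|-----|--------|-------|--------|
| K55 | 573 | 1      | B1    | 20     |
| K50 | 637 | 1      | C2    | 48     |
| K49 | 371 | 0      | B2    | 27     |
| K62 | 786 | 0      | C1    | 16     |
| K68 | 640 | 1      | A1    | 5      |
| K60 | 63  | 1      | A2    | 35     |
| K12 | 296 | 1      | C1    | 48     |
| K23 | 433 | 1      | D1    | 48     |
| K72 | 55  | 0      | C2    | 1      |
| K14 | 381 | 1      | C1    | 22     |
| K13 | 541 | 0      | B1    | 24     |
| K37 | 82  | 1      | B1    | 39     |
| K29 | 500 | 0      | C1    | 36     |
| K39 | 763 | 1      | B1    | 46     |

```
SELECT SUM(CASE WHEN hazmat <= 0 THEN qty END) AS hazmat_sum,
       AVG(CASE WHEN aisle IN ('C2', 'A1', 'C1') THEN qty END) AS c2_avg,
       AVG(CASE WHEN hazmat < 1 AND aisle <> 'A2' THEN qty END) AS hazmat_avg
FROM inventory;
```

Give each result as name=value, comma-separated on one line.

[hazmat_sum: hazmat <= 0]
bin=K55: ✗
bin=K50: ✗
bin=K49: ✓ → 371
bin=K62: ✓ → 786
bin=K68: ✗
bin=K60: ✗
bin=K12: ✗
bin=K23: ✗
bin=K72: ✓ → 55
bin=K14: ✗
bin=K13: ✓ → 541
bin=K37: ✗
bin=K29: ✓ → 500
bin=K39: ✗
hazmat_sum = 371 + 786 + 55 + 541 + 500 = 2253
—
[c2_avg: aisle IN ('C2', 'A1', 'C1')]
bin=K55: ✗
bin=K50: ✓ → 637
bin=K49: ✗
bin=K62: ✓ → 786
bin=K68: ✓ → 640
bin=K60: ✗
bin=K12: ✓ → 296
bin=K23: ✗
bin=K72: ✓ → 55
bin=K14: ✓ → 381
bin=K13: ✗
bin=K37: ✗
bin=K29: ✓ → 500
bin=K39: ✗
c2_avg = (637 + 786 + 640 + 296 + 55 + 381 + 500) / 7 = 470.7142857143
—
[hazmat_avg: hazmat < 1 AND aisle <> 'A2']
bin=K55: ✗
bin=K50: ✗
bin=K49: ✓ → 371
bin=K62: ✓ → 786
bin=K68: ✗
bin=K60: ✗
bin=K12: ✗
bin=K23: ✗
bin=K72: ✓ → 55
bin=K14: ✗
bin=K13: ✓ → 541
bin=K37: ✗
bin=K29: ✓ → 500
bin=K39: ✗
hazmat_avg = (371 + 786 + 55 + 541 + 500) / 5 = 450.6

hazmat_sum=2253, c2_avg=470.7142857143, hazmat_avg=450.6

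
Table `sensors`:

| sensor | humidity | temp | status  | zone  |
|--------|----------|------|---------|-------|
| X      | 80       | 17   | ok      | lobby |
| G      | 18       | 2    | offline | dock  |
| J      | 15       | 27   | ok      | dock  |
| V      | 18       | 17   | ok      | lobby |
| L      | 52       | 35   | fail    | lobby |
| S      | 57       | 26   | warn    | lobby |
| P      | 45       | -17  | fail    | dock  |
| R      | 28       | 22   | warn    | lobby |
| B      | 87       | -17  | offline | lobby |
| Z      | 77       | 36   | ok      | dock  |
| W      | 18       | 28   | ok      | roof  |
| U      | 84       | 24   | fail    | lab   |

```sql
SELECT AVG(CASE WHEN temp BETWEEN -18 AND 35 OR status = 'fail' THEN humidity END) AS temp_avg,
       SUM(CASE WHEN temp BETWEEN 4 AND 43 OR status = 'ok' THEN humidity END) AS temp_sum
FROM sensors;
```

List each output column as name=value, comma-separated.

temp_avg=45.6363636364, temp_sum=429

[temp_avg: temp BETWEEN -18 AND 35 OR status = 'fail']
sensor=X: ✓ → 80
sensor=G: ✓ → 18
sensor=J: ✓ → 15
sensor=V: ✓ → 18
sensor=L: ✓ → 52
sensor=S: ✓ → 57
sensor=P: ✓ → 45
sensor=R: ✓ → 28
sensor=B: ✓ → 87
sensor=Z: ✗
sensor=W: ✓ → 18
sensor=U: ✓ → 84
temp_avg = (80 + 18 + 15 + 18 + 52 + 57 + 45 + 28 + 87 + 18 + 84) / 11 = 45.6363636364
—
[temp_sum: temp BETWEEN 4 AND 43 OR status = 'ok']
sensor=X: ✓ → 80
sensor=G: ✗
sensor=J: ✓ → 15
sensor=V: ✓ → 18
sensor=L: ✓ → 52
sensor=S: ✓ → 57
sensor=P: ✗
sensor=R: ✓ → 28
sensor=B: ✗
sensor=Z: ✓ → 77
sensor=W: ✓ → 18
sensor=U: ✓ → 84
temp_sum = 80 + 15 + 18 + 52 + 57 + 28 + 77 + 18 + 84 = 429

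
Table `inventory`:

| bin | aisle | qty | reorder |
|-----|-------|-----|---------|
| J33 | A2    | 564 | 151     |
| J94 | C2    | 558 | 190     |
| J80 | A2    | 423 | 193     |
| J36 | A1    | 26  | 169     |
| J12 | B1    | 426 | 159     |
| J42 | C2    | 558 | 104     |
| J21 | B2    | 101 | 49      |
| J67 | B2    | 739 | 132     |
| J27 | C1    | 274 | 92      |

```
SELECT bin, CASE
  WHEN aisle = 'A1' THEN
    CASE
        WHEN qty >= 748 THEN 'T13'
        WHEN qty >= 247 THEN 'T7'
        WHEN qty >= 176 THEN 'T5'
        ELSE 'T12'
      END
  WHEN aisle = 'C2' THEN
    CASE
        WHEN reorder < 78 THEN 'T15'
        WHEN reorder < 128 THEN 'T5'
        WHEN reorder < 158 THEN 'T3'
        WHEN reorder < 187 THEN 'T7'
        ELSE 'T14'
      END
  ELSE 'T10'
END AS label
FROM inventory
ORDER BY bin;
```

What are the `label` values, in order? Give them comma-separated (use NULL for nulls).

bin=J12: aisle='B1' → outer ELSE → T10
bin=J21: aisle='B2' → outer ELSE → T10
bin=J27: aisle='C1' → outer ELSE → T10
bin=J33: aisle='A2' → outer ELSE → T10
bin=J36: aisle='A1' → inner[ELSE] → T12
bin=J42: aisle='C2' → inner[reorder < 128] → T5
bin=J67: aisle='B2' → outer ELSE → T10
bin=J80: aisle='A2' → outer ELSE → T10
bin=J94: aisle='C2' → inner[ELSE] → T14

T10, T10, T10, T10, T12, T5, T10, T10, T14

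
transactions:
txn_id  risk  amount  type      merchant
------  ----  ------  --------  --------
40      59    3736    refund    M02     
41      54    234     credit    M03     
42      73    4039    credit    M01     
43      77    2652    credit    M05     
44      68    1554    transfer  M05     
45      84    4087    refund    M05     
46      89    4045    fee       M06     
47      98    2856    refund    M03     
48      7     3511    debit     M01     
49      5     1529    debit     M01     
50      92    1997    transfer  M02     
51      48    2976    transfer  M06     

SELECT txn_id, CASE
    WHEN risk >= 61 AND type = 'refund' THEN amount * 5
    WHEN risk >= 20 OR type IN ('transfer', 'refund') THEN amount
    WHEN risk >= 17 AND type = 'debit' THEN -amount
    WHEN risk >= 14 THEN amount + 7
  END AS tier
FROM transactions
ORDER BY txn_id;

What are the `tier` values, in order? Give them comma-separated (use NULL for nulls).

3736, 234, 4039, 2652, 1554, 20435, 4045, 14280, NULL, NULL, 1997, 2976

txn_id=40: risk >= 20 OR type IN ('transfer', 'refund') → 3736
txn_id=41: risk >= 20 OR type IN ('transfer', 'refund') → 234
txn_id=42: risk >= 20 OR type IN ('transfer', 'refund') → 4039
txn_id=43: risk >= 20 OR type IN ('transfer', 'refund') → 2652
txn_id=44: risk >= 20 OR type IN ('transfer', 'refund') → 1554
txn_id=45: risk >= 61 AND type = 'refund' → 20435
txn_id=46: risk >= 20 OR type IN ('transfer', 'refund') → 4045
txn_id=47: risk >= 61 AND type = 'refund' → 14280
txn_id=48: (no match → NULL) → NULL
txn_id=49: (no match → NULL) → NULL
txn_id=50: risk >= 20 OR type IN ('transfer', 'refund') → 1997
txn_id=51: risk >= 20 OR type IN ('transfer', 'refund') → 2976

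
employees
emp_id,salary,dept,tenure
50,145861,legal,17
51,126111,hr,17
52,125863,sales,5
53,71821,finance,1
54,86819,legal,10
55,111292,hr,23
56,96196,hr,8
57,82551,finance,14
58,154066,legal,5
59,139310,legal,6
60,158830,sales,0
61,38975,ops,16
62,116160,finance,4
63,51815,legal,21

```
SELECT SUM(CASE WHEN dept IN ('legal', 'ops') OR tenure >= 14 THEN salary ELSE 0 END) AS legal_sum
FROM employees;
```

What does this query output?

936800

emp_id=50: ✓ → 145861
emp_id=51: ✓ → 126111
emp_id=52: ✗
emp_id=53: ✗
emp_id=54: ✓ → 86819
emp_id=55: ✓ → 111292
emp_id=56: ✗
emp_id=57: ✓ → 82551
emp_id=58: ✓ → 154066
emp_id=59: ✓ → 139310
emp_id=60: ✗
emp_id=61: ✓ → 38975
emp_id=62: ✗
emp_id=63: ✓ → 51815
legal_sum = 145861 + 126111 + 86819 + 111292 + 82551 + 154066 + 139310 + 38975 + 51815 = 936800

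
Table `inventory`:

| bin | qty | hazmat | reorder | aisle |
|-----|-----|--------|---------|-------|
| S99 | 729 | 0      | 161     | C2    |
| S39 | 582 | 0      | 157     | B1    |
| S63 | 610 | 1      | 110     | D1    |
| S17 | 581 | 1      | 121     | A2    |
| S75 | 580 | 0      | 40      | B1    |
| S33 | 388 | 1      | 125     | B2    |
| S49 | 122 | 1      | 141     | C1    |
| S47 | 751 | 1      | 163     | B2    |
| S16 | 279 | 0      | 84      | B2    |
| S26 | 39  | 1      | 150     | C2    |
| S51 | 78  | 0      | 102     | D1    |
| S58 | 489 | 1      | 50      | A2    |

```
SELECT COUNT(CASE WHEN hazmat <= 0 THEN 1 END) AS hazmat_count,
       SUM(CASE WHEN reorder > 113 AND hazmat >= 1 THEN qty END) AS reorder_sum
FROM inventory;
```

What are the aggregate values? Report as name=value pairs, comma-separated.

hazmat_count=5, reorder_sum=1881

[hazmat_count: hazmat <= 0]
bin=S99: ✓ → 1
bin=S39: ✓ → 1
bin=S63: ✗
bin=S17: ✗
bin=S75: ✓ → 1
bin=S33: ✗
bin=S49: ✗
bin=S47: ✗
bin=S16: ✓ → 1
bin=S26: ✗
bin=S51: ✓ → 1
bin=S58: ✗
hazmat_count = COUNT(1, 1, 1, 1, 1) = 5
—
[reorder_sum: reorder > 113 AND hazmat >= 1]
bin=S99: ✗
bin=S39: ✗
bin=S63: ✗
bin=S17: ✓ → 581
bin=S75: ✗
bin=S33: ✓ → 388
bin=S49: ✓ → 122
bin=S47: ✓ → 751
bin=S16: ✗
bin=S26: ✓ → 39
bin=S51: ✗
bin=S58: ✗
reorder_sum = 581 + 388 + 122 + 751 + 39 = 1881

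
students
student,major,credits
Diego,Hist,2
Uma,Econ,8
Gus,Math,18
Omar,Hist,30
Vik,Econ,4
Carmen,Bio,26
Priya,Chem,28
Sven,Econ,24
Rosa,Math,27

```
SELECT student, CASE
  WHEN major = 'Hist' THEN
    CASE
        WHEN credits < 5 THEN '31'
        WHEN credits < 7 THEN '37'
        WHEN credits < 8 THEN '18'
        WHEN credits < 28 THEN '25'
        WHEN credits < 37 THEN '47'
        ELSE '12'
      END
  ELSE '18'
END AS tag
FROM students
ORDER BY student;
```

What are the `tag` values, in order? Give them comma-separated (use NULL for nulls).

18, 31, 18, 47, 18, 18, 18, 18, 18

student=Carmen: major='Bio' → outer ELSE → 18
student=Diego: major='Hist' → inner[credits < 5] → 31
student=Gus: major='Math' → outer ELSE → 18
student=Omar: major='Hist' → inner[credits < 37] → 47
student=Priya: major='Chem' → outer ELSE → 18
student=Rosa: major='Math' → outer ELSE → 18
student=Sven: major='Econ' → outer ELSE → 18
student=Uma: major='Econ' → outer ELSE → 18
student=Vik: major='Econ' → outer ELSE → 18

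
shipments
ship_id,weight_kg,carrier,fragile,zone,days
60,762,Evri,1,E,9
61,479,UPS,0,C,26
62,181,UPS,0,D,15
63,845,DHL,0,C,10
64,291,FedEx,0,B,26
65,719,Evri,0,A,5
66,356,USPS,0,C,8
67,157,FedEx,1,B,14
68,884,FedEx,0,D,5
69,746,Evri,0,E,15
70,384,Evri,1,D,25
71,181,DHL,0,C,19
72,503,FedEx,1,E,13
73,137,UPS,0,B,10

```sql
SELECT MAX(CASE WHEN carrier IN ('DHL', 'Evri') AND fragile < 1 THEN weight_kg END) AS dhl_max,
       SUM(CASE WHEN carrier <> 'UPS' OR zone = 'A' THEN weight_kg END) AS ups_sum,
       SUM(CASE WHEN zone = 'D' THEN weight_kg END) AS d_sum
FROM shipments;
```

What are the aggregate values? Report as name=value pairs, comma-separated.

dhl_max=845, ups_sum=5828, d_sum=1449

[dhl_max: carrier IN ('DHL', 'Evri') AND fragile < 1]
ship_id=60: ✗
ship_id=61: ✗
ship_id=62: ✗
ship_id=63: ✓ → 845
ship_id=64: ✗
ship_id=65: ✓ → 719
ship_id=66: ✗
ship_id=67: ✗
ship_id=68: ✗
ship_id=69: ✓ → 746
ship_id=70: ✗
ship_id=71: ✓ → 181
ship_id=72: ✗
ship_id=73: ✗
dhl_max = MAX(845, 719, 746, 181) = 845
—
[ups_sum: carrier <> 'UPS' OR zone = 'A']
ship_id=60: ✓ → 762
ship_id=61: ✗
ship_id=62: ✗
ship_id=63: ✓ → 845
ship_id=64: ✓ → 291
ship_id=65: ✓ → 719
ship_id=66: ✓ → 356
ship_id=67: ✓ → 157
ship_id=68: ✓ → 884
ship_id=69: ✓ → 746
ship_id=70: ✓ → 384
ship_id=71: ✓ → 181
ship_id=72: ✓ → 503
ship_id=73: ✗
ups_sum = 762 + 845 + 291 + 719 + 356 + 157 + 884 + 746 + 384 + 181 + 503 = 5828
—
[d_sum: zone = 'D']
ship_id=60: ✗
ship_id=61: ✗
ship_id=62: ✓ → 181
ship_id=63: ✗
ship_id=64: ✗
ship_id=65: ✗
ship_id=66: ✗
ship_id=67: ✗
ship_id=68: ✓ → 884
ship_id=69: ✗
ship_id=70: ✓ → 384
ship_id=71: ✗
ship_id=72: ✗
ship_id=73: ✗
d_sum = 181 + 884 + 384 = 1449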